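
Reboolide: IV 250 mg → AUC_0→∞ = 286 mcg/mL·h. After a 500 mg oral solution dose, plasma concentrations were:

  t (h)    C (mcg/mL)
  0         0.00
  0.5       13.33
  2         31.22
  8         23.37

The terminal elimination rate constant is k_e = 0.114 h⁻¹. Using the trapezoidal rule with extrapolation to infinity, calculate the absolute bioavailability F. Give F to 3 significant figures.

F = 0.709

Trapezoidal AUC_0→8 (oral solution):
  [0→0.5]: (0.00+13.33)/2 × 0.5 = 3.3325
  [0.5→2]: (13.33+31.22)/2 × 1.5 = 33.4125
  [2→8]: (31.22+23.37)/2 × 6 = 163.77
  Sum = 200.515 mcg/mL·h
Tail: C_last/k_e = 23.37/0.114 = 205.000
AUC_0→∞ (oral solution) = 200.515 + 205.000 = 405.515 mcg/mL·h
F = (AUC_ev/D_ev)/(AUC_iv/D_iv) = (405.515/500)/(286/250) = 0.81103/1.144 = 0.7089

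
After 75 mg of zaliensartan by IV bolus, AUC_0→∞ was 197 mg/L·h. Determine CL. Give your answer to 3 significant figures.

CL = 0.381 L/h

CL = Dose_iv / AUC_0→∞
   = 75 / 197 = 0.380711 L/h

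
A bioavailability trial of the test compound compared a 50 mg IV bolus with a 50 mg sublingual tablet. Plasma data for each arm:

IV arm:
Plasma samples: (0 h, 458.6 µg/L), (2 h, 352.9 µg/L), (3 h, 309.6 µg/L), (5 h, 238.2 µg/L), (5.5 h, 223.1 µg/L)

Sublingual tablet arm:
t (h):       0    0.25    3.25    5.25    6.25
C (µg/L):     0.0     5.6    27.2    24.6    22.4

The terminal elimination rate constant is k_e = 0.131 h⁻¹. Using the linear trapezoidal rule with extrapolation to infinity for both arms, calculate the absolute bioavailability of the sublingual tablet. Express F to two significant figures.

Trapezoidal AUC_0→5.5 (IV):
  [0→2]: (458.6+352.9)/2 × 2 = 811.5
  [2→3]: (352.9+309.6)/2 × 1 = 331.25
  [3→5]: (309.6+238.2)/2 × 2 = 547.8
  [5→5.5]: (238.2+223.1)/2 × 0.5 = 115.325
  Sum = 1805.875 µg/L·h
IV tail: 223.1/0.131 = 1703.053; AUC_iv,0→∞ = 1805.875 + 1703.053 = 3508.928 µg/L·h
Trapezoidal AUC_0→6.25 (sublingual tablet):
  [0→0.25]: (0.0+5.6)/2 × 0.25 = 0.7
  [0.25→3.25]: (5.6+27.2)/2 × 3 = 49.2
  [3.25→5.25]: (27.2+24.6)/2 × 2 = 51.8
  [5.25→6.25]: (24.6+22.4)/2 × 1 = 23.5
  Sum = 125.2 µg/L·h
sublingual tablet tail: 22.4/0.131 = 170.992; AUC_ev,0→∞ = 125.2 + 170.992 = 296.192 µg/L·h
F = (AUC_ev/D_ev)/(AUC_iv/D_iv) = (296.192/50)/(3508.928/50) = 5.92384/70.17856 = 0.0844

F = 0.084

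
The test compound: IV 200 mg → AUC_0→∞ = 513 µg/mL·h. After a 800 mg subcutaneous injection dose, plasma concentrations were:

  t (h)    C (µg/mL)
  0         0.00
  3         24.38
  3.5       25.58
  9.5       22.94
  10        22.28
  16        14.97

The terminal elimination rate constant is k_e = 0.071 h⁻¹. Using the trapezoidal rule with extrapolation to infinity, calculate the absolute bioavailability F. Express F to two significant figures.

F = 0.26

Trapezoidal AUC_0→16 (subcutaneous injection):
  [0→3]: (0.00+24.38)/2 × 3 = 36.57
  [3→3.5]: (24.38+25.58)/2 × 0.5 = 12.49
  [3.5→9.5]: (25.58+22.94)/2 × 6 = 145.56
  [9.5→10]: (22.94+22.28)/2 × 0.5 = 11.305
  [10→16]: (22.28+14.97)/2 × 6 = 111.75
  Sum = 317.675 µg/mL·h
Tail: C_last/k_e = 14.97/0.071 = 210.845
AUC_0→∞ (subcutaneous injection) = 317.675 + 210.845 = 528.52 µg/mL·h
F = (AUC_ev/D_ev)/(AUC_iv/D_iv) = (528.52/800)/(513/200) = 0.66065/2.565 = 0.2576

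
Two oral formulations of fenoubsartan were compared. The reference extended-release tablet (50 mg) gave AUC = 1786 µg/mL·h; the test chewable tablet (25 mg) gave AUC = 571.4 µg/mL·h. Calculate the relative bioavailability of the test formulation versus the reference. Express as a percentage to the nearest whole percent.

F_rel = 64%

F_rel = (AUC_test/D_test) / (AUC_ref/D_ref)
      = (571.4/25) / (1786/50)
      = 22.856 / 35.72 = 0.6399 = 63.99%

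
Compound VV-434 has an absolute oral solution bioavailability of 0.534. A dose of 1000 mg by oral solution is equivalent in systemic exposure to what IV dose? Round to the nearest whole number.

Systemic exposure from an extravascular dose = F × D_ev, so the equivalent IV dose is F × D_ev.
D_iv = F × D_ev = 0.534 × 1000 = 534 mg

D_iv = 534 mg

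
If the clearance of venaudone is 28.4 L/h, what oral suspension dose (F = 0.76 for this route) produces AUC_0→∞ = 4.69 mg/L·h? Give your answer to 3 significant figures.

Dose = CL × AUC_0→∞ / F
     = 28.4 × 4.69 / 0.76 = 175.258 mg

Dose = 175 mg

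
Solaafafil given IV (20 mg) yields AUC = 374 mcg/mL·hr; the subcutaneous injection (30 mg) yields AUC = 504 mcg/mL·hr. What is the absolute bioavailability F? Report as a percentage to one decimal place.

F = (AUC_ev / D_ev) / (AUC_iv / D_iv)
  = (504/30) / (374/20)
  = 16.8 / 18.7 = 0.8984
  = 89.84%

F = 89.8%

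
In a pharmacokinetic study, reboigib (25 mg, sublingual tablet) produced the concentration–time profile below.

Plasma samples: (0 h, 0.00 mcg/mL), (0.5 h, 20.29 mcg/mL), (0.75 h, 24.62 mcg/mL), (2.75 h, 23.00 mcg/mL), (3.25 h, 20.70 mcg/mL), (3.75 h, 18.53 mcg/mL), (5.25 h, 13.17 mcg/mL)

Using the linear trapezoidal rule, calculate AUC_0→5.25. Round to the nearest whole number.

Trapezoidal AUC_0→5.25:
  [0→0.5]: (0.00+20.29)/2 × 0.5 = 5.0725
  [0.5→0.75]: (20.29+24.62)/2 × 0.25 = 5.61375
  [0.75→2.75]: (24.62+23.00)/2 × 2 = 47.62
  [2.75→3.25]: (23.00+20.70)/2 × 0.5 = 10.925
  [3.25→3.75]: (20.70+18.53)/2 × 0.5 = 9.8075
  [3.75→5.25]: (18.53+13.17)/2 × 1.5 = 23.775
  Sum = 102.81375 mcg/mL·h

AUC = 103 mcg/mL·h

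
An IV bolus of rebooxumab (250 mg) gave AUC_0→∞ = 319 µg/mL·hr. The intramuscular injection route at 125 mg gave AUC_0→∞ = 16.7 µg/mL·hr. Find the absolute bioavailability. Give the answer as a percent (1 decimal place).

F = 10.5%

F = (AUC_ev / D_ev) / (AUC_iv / D_iv)
  = (16.7/125) / (319/250)
  = 0.1336 / 1.276 = 0.1047
  = 10.47%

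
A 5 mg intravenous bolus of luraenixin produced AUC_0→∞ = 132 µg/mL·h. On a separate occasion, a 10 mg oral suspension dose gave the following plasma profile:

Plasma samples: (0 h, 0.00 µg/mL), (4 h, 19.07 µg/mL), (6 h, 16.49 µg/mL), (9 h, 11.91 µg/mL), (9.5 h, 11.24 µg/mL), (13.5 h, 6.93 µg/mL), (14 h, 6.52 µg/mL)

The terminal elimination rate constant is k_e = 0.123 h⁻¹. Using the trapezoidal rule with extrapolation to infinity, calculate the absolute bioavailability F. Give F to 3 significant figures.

Trapezoidal AUC_0→14 (oral suspension):
  [0→4]: (0.00+19.07)/2 × 4 = 38.14
  [4→6]: (19.07+16.49)/2 × 2 = 35.56
  [6→9]: (16.49+11.91)/2 × 3 = 42.6
  [9→9.5]: (11.91+11.24)/2 × 0.5 = 5.7875
  [9.5→13.5]: (11.24+6.93)/2 × 4 = 36.34
  [13.5→14]: (6.93+6.52)/2 × 0.5 = 3.3625
  Sum = 161.79 µg/mL·h
Tail: C_last/k_e = 6.52/0.123 = 53.008
AUC_0→∞ (oral suspension) = 161.79 + 53.008 = 214.798 µg/mL·h
F = (AUC_ev/D_ev)/(AUC_iv/D_iv) = (214.798/10)/(132/5) = 21.4798/26.4 = 0.8136

F = 0.814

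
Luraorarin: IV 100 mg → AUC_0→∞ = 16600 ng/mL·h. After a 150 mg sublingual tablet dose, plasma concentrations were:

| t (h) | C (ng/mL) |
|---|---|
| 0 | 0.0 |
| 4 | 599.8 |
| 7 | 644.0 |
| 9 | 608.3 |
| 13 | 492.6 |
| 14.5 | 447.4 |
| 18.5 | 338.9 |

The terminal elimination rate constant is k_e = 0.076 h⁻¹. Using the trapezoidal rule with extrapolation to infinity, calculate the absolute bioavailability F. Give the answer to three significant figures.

Trapezoidal AUC_0→18.5 (sublingual tablet):
  [0→4]: (0.0+599.8)/2 × 4 = 1199.6
  [4→7]: (599.8+644.0)/2 × 3 = 1865.7
  [7→9]: (644.0+608.3)/2 × 2 = 1252.3
  [9→13]: (608.3+492.6)/2 × 4 = 2201.8
  [13→14.5]: (492.6+447.4)/2 × 1.5 = 705.0
  [14.5→18.5]: (447.4+338.9)/2 × 4 = 1572.6
  Sum = 8797.0 ng/mL·h
Tail: C_last/k_e = 338.9/0.076 = 4459.211
AUC_0→∞ (sublingual tablet) = 8797.0 + 4459.211 = 13256.211 ng/mL·h
F = (AUC_ev/D_ev)/(AUC_iv/D_iv) = (13256.211/150)/(16600/100) = 88.37474/166 = 0.5324

F = 0.532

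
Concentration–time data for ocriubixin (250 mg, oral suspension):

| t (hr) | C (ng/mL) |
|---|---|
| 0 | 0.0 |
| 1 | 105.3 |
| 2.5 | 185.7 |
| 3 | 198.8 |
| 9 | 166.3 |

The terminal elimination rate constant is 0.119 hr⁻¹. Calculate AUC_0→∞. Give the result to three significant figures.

Trapezoidal AUC_0→9:
  [0→1]: (0.0+105.3)/2 × 1 = 52.65
  [1→2.5]: (105.3+185.7)/2 × 1.5 = 218.25
  [2.5→3]: (185.7+198.8)/2 × 0.5 = 96.125
  [3→9]: (198.8+166.3)/2 × 6 = 1095.3
  Sum = 1462.325 ng/mL·hr
Extrapolated tail: C_last / k_e = 166.3 / 0.119 = 1397.479
AUC_0→∞ = 1462.325 + 1397.479 = 2859.804 ng/mL·hr

AUC = 2860 ng/mL·hr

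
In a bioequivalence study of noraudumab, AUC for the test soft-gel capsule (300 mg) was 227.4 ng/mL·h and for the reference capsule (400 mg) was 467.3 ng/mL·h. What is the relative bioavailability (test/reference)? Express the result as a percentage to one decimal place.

F_rel = (AUC_test/D_test) / (AUC_ref/D_ref)
      = (227.4/300) / (467.3/400)
      = 0.758 / 1.16825 = 0.6488 = 64.88%

F_rel = 64.9%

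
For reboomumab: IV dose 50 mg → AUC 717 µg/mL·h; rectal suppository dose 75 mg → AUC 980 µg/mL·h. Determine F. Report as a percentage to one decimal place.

F = (AUC_ev / D_ev) / (AUC_iv / D_iv)
  = (980/75) / (717/50)
  = 13.0667 / 14.34 = 0.9112
  = 91.12%

F = 91.1%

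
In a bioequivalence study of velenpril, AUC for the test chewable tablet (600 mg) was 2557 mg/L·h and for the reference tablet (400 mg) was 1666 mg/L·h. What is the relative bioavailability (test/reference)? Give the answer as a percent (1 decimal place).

F_rel = (AUC_test/D_test) / (AUC_ref/D_ref)
      = (2557/600) / (1666/400)
      = 4.26167 / 4.165 = 1.0232 = 102.32%

F_rel = 102.3%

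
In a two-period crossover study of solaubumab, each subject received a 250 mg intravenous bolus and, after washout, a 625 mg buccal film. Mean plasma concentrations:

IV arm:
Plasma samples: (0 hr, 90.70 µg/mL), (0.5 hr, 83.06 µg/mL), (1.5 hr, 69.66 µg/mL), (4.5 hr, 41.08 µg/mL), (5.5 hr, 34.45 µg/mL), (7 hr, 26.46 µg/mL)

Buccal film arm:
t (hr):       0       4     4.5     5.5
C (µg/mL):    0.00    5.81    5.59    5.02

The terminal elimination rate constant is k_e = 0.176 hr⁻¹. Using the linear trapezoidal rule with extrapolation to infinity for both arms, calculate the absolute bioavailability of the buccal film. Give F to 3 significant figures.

F = 0.0372

Trapezoidal AUC_0→7 (IV):
  [0→0.5]: (90.70+83.06)/2 × 0.5 = 43.44
  [0.5→1.5]: (83.06+69.66)/2 × 1 = 76.36
  [1.5→4.5]: (69.66+41.08)/2 × 3 = 166.11
  [4.5→5.5]: (41.08+34.45)/2 × 1 = 37.765
  [5.5→7]: (34.45+26.46)/2 × 1.5 = 45.6825
  Sum = 369.3575 µg/mL·hr
IV tail: 26.46/0.176 = 150.341; AUC_iv,0→∞ = 369.3575 + 150.341 = 519.6985 µg/mL·hr
Trapezoidal AUC_0→5.5 (buccal film):
  [0→4]: (0.00+5.81)/2 × 4 = 11.62
  [4→4.5]: (5.81+5.59)/2 × 0.5 = 2.85
  [4.5→5.5]: (5.59+5.02)/2 × 1 = 5.305
  Sum = 19.775 µg/mL·hr
buccal film tail: 5.02/0.176 = 28.523; AUC_ev,0→∞ = 19.775 + 28.523 = 48.298 µg/mL·hr
F = (AUC_ev/D_ev)/(AUC_iv/D_iv) = (48.298/625)/(519.6985/250) = 0.0772768/2.078794 = 0.0372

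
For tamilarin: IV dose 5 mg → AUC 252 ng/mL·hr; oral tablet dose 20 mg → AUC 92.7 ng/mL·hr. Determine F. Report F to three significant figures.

F = 0.0920

F = (AUC_ev / D_ev) / (AUC_iv / D_iv)
  = (92.7/20) / (252/5)
  = 4.635 / 50.4 = 0.0920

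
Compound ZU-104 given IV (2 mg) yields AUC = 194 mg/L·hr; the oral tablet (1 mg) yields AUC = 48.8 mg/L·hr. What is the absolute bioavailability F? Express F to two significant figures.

F = (AUC_ev / D_ev) / (AUC_iv / D_iv)
  = (48.8/1) / (194/2)
  = 48.8 / 97 = 0.5031

F = 0.50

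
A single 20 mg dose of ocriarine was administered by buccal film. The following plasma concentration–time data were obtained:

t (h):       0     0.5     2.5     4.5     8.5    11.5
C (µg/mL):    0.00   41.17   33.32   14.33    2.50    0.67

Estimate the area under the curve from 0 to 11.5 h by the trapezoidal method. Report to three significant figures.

AUC = 171 µg/mL·h

Trapezoidal AUC_0→11.5:
  [0→0.5]: (0.00+41.17)/2 × 0.5 = 10.2925
  [0.5→2.5]: (41.17+33.32)/2 × 2 = 74.49
  [2.5→4.5]: (33.32+14.33)/2 × 2 = 47.65
  [4.5→8.5]: (14.33+2.50)/2 × 4 = 33.66
  [8.5→11.5]: (2.50+0.67)/2 × 3 = 4.755
  Sum = 170.8475 µg/mL·h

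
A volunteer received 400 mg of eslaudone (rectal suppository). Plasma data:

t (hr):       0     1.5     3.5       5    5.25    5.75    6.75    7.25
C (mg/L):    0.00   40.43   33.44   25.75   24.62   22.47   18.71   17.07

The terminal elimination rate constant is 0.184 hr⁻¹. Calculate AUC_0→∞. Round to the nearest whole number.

Trapezoidal AUC_0→7.25:
  [0→1.5]: (0.00+40.43)/2 × 1.5 = 30.3225
  [1.5→3.5]: (40.43+33.44)/2 × 2 = 73.87
  [3.5→5]: (33.44+25.75)/2 × 1.5 = 44.3925
  [5→5.25]: (25.75+24.62)/2 × 0.25 = 6.29625
  [5.25→5.75]: (24.62+22.47)/2 × 0.5 = 11.7725
  [5.75→6.75]: (22.47+18.71)/2 × 1 = 20.59
  [6.75→7.25]: (18.71+17.07)/2 × 0.5 = 8.945
  Sum = 196.18875 mg/L·hr
Extrapolated tail: C_last / k_e = 17.07 / 0.184 = 92.772
AUC_0→∞ = 196.18875 + 92.772 = 288.96075 mg/L·hr

AUC = 289 mg/L·hr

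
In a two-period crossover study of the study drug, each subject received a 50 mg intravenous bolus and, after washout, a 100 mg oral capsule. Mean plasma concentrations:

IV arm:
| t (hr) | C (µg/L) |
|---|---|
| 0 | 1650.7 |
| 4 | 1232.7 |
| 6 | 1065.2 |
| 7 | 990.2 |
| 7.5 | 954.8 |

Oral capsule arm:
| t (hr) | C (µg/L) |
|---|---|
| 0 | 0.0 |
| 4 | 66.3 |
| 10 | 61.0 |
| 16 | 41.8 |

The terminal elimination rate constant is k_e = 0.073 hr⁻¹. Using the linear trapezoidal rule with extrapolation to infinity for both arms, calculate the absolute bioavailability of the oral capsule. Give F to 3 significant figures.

F = 0.0308

Trapezoidal AUC_0→7.5 (IV):
  [0→4]: (1650.7+1232.7)/2 × 4 = 5766.8
  [4→6]: (1232.7+1065.2)/2 × 2 = 2297.9
  [6→7]: (1065.2+990.2)/2 × 1 = 1027.7
  [7→7.5]: (990.2+954.8)/2 × 0.5 = 486.25
  Sum = 9578.65 µg/L·hr
IV tail: 954.8/0.073 = 13079.452; AUC_iv,0→∞ = 9578.65 + 13079.452 = 22658.102 µg/L·hr
Trapezoidal AUC_0→16 (oral capsule):
  [0→4]: (0.0+66.3)/2 × 4 = 132.6
  [4→10]: (66.3+61.0)/2 × 6 = 381.9
  [10→16]: (61.0+41.8)/2 × 6 = 308.4
  Sum = 822.9 µg/L·hr
oral capsule tail: 41.8/0.073 = 572.603; AUC_ev,0→∞ = 822.9 + 572.603 = 1395.503 µg/L·hr
F = (AUC_ev/D_ev)/(AUC_iv/D_iv) = (1395.503/100)/(22658.102/50) = 13.95503/453.16204 = 0.0308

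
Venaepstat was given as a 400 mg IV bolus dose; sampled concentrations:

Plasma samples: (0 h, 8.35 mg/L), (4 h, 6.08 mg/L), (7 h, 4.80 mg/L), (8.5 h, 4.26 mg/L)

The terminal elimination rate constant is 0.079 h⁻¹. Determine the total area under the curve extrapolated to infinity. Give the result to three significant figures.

Trapezoidal AUC_0→8.5:
  [0→4]: (8.35+6.08)/2 × 4 = 28.86
  [4→7]: (6.08+4.80)/2 × 3 = 16.32
  [7→8.5]: (4.80+4.26)/2 × 1.5 = 6.795
  Sum = 51.975 mg/L·h
Extrapolated tail: C_last / k_e = 4.26 / 0.079 = 53.924
AUC_0→∞ = 51.975 + 53.924 = 105.899 mg/L·h

AUC = 106 mg/L·h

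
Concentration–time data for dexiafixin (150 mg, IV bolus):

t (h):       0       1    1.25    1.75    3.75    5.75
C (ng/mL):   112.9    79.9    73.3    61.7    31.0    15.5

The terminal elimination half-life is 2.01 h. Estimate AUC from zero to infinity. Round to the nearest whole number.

Trapezoidal AUC_0→5.75:
  [0→1]: (112.9+79.9)/2 × 1 = 96.4
  [1→1.25]: (79.9+73.3)/2 × 0.25 = 19.15
  [1.25→1.75]: (73.3+61.7)/2 × 0.5 = 33.75
  [1.75→3.75]: (61.7+31.0)/2 × 2 = 92.7
  [3.75→5.75]: (31.0+15.5)/2 × 2 = 46.5
  Sum = 288.5 ng/mL·h
k_e = ln2 / t½ = 0.693147 / 2.01 = 0.3448 h^-1
Extrapolated tail: C_last / k_e = 15.5 / 0.3448 = 44.954
AUC_0→∞ = 288.5 + 44.954 = 333.454 ng/mL·h

AUC = 333 ng/mL·h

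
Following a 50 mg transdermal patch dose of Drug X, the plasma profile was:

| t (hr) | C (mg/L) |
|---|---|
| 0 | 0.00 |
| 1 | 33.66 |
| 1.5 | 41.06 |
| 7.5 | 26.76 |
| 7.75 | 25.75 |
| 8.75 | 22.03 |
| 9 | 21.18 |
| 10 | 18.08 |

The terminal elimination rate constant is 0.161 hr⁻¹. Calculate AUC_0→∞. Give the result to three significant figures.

Trapezoidal AUC_0→10:
  [0→1]: (0.00+33.66)/2 × 1 = 16.83
  [1→1.5]: (33.66+41.06)/2 × 0.5 = 18.68
  [1.5→7.5]: (41.06+26.76)/2 × 6 = 203.46
  [7.5→7.75]: (26.76+25.75)/2 × 0.25 = 6.56375
  [7.75→8.75]: (25.75+22.03)/2 × 1 = 23.89
  [8.75→9]: (22.03+21.18)/2 × 0.25 = 5.40125
  [9→10]: (21.18+18.08)/2 × 1 = 19.63
  Sum = 294.455 mg/L·hr
Extrapolated tail: C_last / k_e = 18.08 / 0.161 = 112.298
AUC_0→∞ = 294.455 + 112.298 = 406.753 mg/L·hr

AUC = 407 mg/L·hr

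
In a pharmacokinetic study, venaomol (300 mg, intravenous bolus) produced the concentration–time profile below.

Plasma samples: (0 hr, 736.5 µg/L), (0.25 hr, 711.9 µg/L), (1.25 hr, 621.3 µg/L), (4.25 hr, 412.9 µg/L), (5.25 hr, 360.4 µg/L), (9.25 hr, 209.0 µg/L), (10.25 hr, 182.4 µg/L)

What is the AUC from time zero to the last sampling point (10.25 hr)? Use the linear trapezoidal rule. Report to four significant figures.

Trapezoidal AUC_0→10.25:
  [0→0.25]: (736.5+711.9)/2 × 0.25 = 181.05
  [0.25→1.25]: (711.9+621.3)/2 × 1 = 666.6
  [1.25→4.25]: (621.3+412.9)/2 × 3 = 1551.3
  [4.25→5.25]: (412.9+360.4)/2 × 1 = 386.65
  [5.25→9.25]: (360.4+209.0)/2 × 4 = 1138.8
  [9.25→10.25]: (209.0+182.4)/2 × 1 = 195.7
  Sum = 4120.1 µg/L·hr

AUC = 4120 µg/L·hr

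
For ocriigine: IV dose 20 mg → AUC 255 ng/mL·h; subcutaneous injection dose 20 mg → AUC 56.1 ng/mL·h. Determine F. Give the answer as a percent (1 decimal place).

F = 22.0%

F = (AUC_ev / D_ev) / (AUC_iv / D_iv)
  = (56.1/20) / (255/20)
  = 2.805 / 12.75 = 0.2200
  = 22.00%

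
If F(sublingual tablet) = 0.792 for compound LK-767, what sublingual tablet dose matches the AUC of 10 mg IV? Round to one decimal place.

For equal systemic exposure: F × D_ev = D_iv
D_ev = D_iv / F = 10 / 0.792 = 12.6263 mg

D_sublingual = 12.6 mg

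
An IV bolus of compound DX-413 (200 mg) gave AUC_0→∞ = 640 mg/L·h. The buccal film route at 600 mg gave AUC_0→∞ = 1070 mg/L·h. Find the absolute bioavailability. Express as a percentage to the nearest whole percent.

F = 56%

F = (AUC_ev / D_ev) / (AUC_iv / D_iv)
  = (1070/600) / (640/200)
  = 1.78333 / 3.2 = 0.5573
  = 55.73%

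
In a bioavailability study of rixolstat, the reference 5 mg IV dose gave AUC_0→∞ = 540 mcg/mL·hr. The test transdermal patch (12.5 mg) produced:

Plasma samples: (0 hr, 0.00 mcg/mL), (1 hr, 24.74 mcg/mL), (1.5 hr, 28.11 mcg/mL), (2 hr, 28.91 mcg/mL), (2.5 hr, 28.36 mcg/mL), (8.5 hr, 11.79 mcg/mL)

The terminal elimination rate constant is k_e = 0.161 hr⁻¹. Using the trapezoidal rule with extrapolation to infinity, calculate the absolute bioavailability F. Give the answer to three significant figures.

F = 0.184

Trapezoidal AUC_0→8.5 (transdermal patch):
  [0→1]: (0.00+24.74)/2 × 1 = 12.37
  [1→1.5]: (24.74+28.11)/2 × 0.5 = 13.2125
  [1.5→2]: (28.11+28.91)/2 × 0.5 = 14.255
  [2→2.5]: (28.91+28.36)/2 × 0.5 = 14.3175
  [2.5→8.5]: (28.36+11.79)/2 × 6 = 120.45
  Sum = 174.605 mcg/mL·hr
Tail: C_last/k_e = 11.79/0.161 = 73.230
AUC_0→∞ (transdermal patch) = 174.605 + 73.230 = 247.835 mcg/mL·hr
F = (AUC_ev/D_ev)/(AUC_iv/D_iv) = (247.835/12.5)/(540/5) = 19.8268/108 = 0.1836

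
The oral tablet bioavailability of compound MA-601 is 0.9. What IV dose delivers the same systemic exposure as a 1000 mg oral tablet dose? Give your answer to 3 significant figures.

D_iv = 900 mg

Systemic exposure from an extravascular dose = F × D_ev, so the equivalent IV dose is F × D_ev.
D_iv = F × D_ev = 0.9 × 1000 = 900 mg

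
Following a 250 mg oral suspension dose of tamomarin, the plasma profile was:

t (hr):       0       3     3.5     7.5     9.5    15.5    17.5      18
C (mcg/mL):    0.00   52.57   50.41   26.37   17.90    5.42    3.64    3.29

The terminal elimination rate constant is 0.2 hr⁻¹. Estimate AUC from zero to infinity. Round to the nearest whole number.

Trapezoidal AUC_0→18:
  [0→3]: (0.00+52.57)/2 × 3 = 78.855
  [3→3.5]: (52.57+50.41)/2 × 0.5 = 25.745
  [3.5→7.5]: (50.41+26.37)/2 × 4 = 153.56
  [7.5→9.5]: (26.37+17.90)/2 × 2 = 44.27
  [9.5→15.5]: (17.90+5.42)/2 × 6 = 69.96
  [15.5→17.5]: (5.42+3.64)/2 × 2 = 9.06
  [17.5→18]: (3.64+3.29)/2 × 0.5 = 1.7325
  Sum = 383.1825 mcg/mL·hr
Extrapolated tail: C_last / k_e = 3.29 / 0.2 = 16.450
AUC_0→∞ = 383.1825 + 16.450 = 399.6325 mcg/mL·hr

AUC = 400 mcg/mL·hr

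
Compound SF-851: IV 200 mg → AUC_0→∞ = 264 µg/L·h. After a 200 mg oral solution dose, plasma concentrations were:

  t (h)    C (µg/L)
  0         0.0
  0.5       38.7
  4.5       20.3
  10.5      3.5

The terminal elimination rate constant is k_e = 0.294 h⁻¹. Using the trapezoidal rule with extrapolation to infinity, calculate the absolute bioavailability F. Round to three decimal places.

F = 0.799

Trapezoidal AUC_0→10.5 (oral solution):
  [0→0.5]: (0.0+38.7)/2 × 0.5 = 9.675
  [0.5→4.5]: (38.7+20.3)/2 × 4 = 118.0
  [4.5→10.5]: (20.3+3.5)/2 × 6 = 71.4
  Sum = 199.075 µg/L·h
Tail: C_last/k_e = 3.5/0.294 = 11.905
AUC_0→∞ (oral solution) = 199.075 + 11.905 = 210.98 µg/L·h
F = (AUC_ev/D_ev)/(AUC_iv/D_iv) = (210.98/200)/(264/200) = 1.0549/1.32 = 0.7992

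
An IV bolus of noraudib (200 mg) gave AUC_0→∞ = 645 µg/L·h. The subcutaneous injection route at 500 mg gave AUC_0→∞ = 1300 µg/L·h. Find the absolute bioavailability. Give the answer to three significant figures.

F = (AUC_ev / D_ev) / (AUC_iv / D_iv)
  = (1300/500) / (645/200)
  = 2.6 / 3.225 = 0.8062

F = 0.806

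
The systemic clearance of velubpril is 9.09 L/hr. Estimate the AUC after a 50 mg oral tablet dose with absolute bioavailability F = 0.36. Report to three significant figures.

AUC = 1.98 mg/L·hr

AUC_0→∞ = F × Dose / CL
        = 0.36 × 50 / 9.09 = 1.9802 mg/L·hr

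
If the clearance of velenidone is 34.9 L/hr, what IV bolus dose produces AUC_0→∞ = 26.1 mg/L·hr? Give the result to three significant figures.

Dose = 911 mg

Dose_iv = CL × AUC_0→∞
     = 34.9 × 26.1 = 910.89 mg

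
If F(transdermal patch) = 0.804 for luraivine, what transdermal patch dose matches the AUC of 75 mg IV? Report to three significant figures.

For equal systemic exposure: F × D_ev = D_iv
D_ev = D_iv / F = 75 / 0.804 = 93.2836 mg

D_transdermal = 93.3 mg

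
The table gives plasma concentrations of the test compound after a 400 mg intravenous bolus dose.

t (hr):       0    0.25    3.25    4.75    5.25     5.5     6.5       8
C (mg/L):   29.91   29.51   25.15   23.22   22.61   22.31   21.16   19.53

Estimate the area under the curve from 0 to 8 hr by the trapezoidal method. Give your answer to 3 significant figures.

Trapezoidal AUC_0→8:
  [0→0.25]: (29.91+29.51)/2 × 0.25 = 7.4275
  [0.25→3.25]: (29.51+25.15)/2 × 3 = 81.99
  [3.25→4.75]: (25.15+23.22)/2 × 1.5 = 36.2775
  [4.75→5.25]: (23.22+22.61)/2 × 0.5 = 11.4575
  [5.25→5.5]: (22.61+22.31)/2 × 0.25 = 5.615
  [5.5→6.5]: (22.31+21.16)/2 × 1 = 21.735
  [6.5→8]: (21.16+19.53)/2 × 1.5 = 30.5175
  Sum = 195.02 mg/L·hr

AUC = 195 mg/L·hr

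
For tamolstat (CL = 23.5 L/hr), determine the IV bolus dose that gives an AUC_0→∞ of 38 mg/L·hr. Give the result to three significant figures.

Dose_iv = CL × AUC_0→∞
     = 23.5 × 38 = 893 mg

Dose = 893 mg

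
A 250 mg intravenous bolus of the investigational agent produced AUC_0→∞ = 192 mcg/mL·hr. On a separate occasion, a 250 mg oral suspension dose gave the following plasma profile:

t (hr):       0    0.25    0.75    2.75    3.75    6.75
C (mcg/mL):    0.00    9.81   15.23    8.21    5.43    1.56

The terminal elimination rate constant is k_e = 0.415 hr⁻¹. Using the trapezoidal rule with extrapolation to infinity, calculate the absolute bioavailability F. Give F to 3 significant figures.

Trapezoidal AUC_0→6.75 (oral suspension):
  [0→0.25]: (0.00+9.81)/2 × 0.25 = 1.22625
  [0.25→0.75]: (9.81+15.23)/2 × 0.5 = 6.26
  [0.75→2.75]: (15.23+8.21)/2 × 2 = 23.44
  [2.75→3.75]: (8.21+5.43)/2 × 1 = 6.82
  [3.75→6.75]: (5.43+1.56)/2 × 3 = 10.485
  Sum = 48.23125 mcg/mL·hr
Tail: C_last/k_e = 1.56/0.415 = 3.759
AUC_0→∞ (oral suspension) = 48.23125 + 3.759 = 51.99025 mcg/mL·hr
F = (AUC_ev/D_ev)/(AUC_iv/D_iv) = (51.99025/250)/(192/250) = 0.207961/0.768 = 0.2708

F = 0.271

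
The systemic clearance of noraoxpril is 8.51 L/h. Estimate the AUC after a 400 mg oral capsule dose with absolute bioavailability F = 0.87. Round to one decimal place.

AUC_0→∞ = F × Dose / CL
        = 0.87 × 400 / 8.51 = 40.8931 mg/L·h

AUC = 40.9 mg/L·h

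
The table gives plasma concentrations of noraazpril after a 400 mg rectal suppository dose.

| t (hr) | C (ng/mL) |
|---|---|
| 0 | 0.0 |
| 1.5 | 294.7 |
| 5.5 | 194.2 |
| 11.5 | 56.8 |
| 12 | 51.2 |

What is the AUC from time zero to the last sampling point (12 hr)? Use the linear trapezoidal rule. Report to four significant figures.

AUC = 1979 ng/mL·hr

Trapezoidal AUC_0→12:
  [0→1.5]: (0.0+294.7)/2 × 1.5 = 221.025
  [1.5→5.5]: (294.7+194.2)/2 × 4 = 977.8
  [5.5→11.5]: (194.2+56.8)/2 × 6 = 753.0
  [11.5→12]: (56.8+51.2)/2 × 0.5 = 27.0
  Sum = 1978.825 ng/mL·hr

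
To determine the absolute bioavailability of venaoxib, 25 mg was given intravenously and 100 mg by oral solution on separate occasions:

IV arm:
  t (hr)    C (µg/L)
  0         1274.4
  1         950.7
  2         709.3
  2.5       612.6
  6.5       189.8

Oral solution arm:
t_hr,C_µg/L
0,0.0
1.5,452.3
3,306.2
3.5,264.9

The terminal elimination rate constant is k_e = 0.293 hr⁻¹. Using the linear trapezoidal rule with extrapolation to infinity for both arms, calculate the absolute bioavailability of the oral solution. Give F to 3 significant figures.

Trapezoidal AUC_0→6.5 (IV):
  [0→1]: (1274.4+950.7)/2 × 1 = 1112.55
  [1→2]: (950.7+709.3)/2 × 1 = 830.0
  [2→2.5]: (709.3+612.6)/2 × 0.5 = 330.475
  [2.5→6.5]: (612.6+189.8)/2 × 4 = 1604.8
  Sum = 3877.825 µg/L·hr
IV tail: 189.8/0.293 = 647.782; AUC_iv,0→∞ = 3877.825 + 647.782 = 4525.607 µg/L·hr
Trapezoidal AUC_0→3.5 (oral solution):
  [0→1.5]: (0.0+452.3)/2 × 1.5 = 339.225
  [1.5→3]: (452.3+306.2)/2 × 1.5 = 568.875
  [3→3.5]: (306.2+264.9)/2 × 0.5 = 142.775
  Sum = 1050.875 µg/L·hr
oral solution tail: 264.9/0.293 = 904.096; AUC_ev,0→∞ = 1050.875 + 904.096 = 1954.971 µg/L·hr
F = (AUC_ev/D_ev)/(AUC_iv/D_iv) = (1954.971/100)/(4525.607/25) = 19.54971/181.02428 = 0.1080

F = 0.108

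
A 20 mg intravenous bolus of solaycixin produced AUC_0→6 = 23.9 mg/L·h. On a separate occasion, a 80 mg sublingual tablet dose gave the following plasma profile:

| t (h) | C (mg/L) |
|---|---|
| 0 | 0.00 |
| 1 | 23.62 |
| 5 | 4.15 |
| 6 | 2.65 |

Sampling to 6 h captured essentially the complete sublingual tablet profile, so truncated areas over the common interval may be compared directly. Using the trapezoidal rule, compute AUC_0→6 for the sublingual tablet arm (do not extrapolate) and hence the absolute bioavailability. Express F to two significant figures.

F = 0.74

Trapezoidal AUC_0→6 (sublingual tablet):
  [0→1]: (0.00+23.62)/2 × 1 = 11.81
  [1→5]: (23.62+4.15)/2 × 4 = 55.54
  [5→6]: (4.15+2.65)/2 × 1 = 3.4
  Sum = 70.75 mg/L·h
F = (AUC_ev/D_ev)/(AUC_iv/D_iv) = (70.75/80)/(23.9/20) = 0.884375/1.195 = 0.7401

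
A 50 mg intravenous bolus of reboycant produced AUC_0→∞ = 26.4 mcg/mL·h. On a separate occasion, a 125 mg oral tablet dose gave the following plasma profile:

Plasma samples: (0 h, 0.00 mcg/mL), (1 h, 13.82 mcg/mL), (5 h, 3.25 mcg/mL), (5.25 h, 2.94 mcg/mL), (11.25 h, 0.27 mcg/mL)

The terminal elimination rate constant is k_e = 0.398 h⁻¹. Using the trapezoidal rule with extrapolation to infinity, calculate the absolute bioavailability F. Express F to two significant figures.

F = 0.79

Trapezoidal AUC_0→11.25 (oral tablet):
  [0→1]: (0.00+13.82)/2 × 1 = 6.91
  [1→5]: (13.82+3.25)/2 × 4 = 34.14
  [5→5.25]: (3.25+2.94)/2 × 0.25 = 0.77375
  [5.25→11.25]: (2.94+0.27)/2 × 6 = 9.63
  Sum = 51.45375 mcg/mL·h
Tail: C_last/k_e = 0.27/0.398 = 0.678
AUC_0→∞ (oral tablet) = 51.45375 + 0.678 = 52.13175 mcg/mL·h
F = (AUC_ev/D_ev)/(AUC_iv/D_iv) = (52.13175/125)/(26.4/50) = 0.417054/0.528 = 0.7899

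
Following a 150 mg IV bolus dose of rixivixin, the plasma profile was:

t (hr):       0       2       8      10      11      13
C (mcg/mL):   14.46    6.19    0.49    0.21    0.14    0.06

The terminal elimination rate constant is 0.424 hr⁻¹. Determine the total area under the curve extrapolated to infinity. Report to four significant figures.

Trapezoidal AUC_0→13:
  [0→2]: (14.46+6.19)/2 × 2 = 20.65
  [2→8]: (6.19+0.49)/2 × 6 = 20.04
  [8→10]: (0.49+0.21)/2 × 2 = 0.7
  [10→11]: (0.21+0.14)/2 × 1 = 0.175
  [11→13]: (0.14+0.06)/2 × 2 = 0.2
  Sum = 41.765 mcg/mL·hr
Extrapolated tail: C_last / k_e = 0.06 / 0.424 = 0.142
AUC_0→∞ = 41.765 + 0.142 = 41.907 mcg/mL·hr

AUC = 41.91 mcg/mL·hr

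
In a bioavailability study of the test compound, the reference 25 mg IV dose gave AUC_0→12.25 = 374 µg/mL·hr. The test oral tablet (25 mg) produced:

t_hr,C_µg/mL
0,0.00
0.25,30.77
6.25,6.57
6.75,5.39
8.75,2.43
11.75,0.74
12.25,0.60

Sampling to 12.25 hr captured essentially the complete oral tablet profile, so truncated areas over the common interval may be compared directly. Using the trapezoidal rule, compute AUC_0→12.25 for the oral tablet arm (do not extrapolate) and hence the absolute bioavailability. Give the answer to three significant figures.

F = 0.352

Trapezoidal AUC_0→12.25 (oral tablet):
  [0→0.25]: (0.00+30.77)/2 × 0.25 = 3.84625
  [0.25→6.25]: (30.77+6.57)/2 × 6 = 112.02
  [6.25→6.75]: (6.57+5.39)/2 × 0.5 = 2.99
  [6.75→8.75]: (5.39+2.43)/2 × 2 = 7.82
  [8.75→11.75]: (2.43+0.74)/2 × 3 = 4.755
  [11.75→12.25]: (0.74+0.60)/2 × 0.5 = 0.335
  Sum = 131.76625 µg/mL·hr
F = (AUC_ev/D_ev)/(AUC_iv/D_iv) = (131.76625/25)/(374/25) = 5.27065/14.96 = 0.3523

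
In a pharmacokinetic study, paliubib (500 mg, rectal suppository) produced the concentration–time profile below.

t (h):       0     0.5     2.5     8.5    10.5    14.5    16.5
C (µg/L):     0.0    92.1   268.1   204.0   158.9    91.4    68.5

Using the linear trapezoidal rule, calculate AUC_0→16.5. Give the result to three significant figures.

Trapezoidal AUC_0→16.5:
  [0→0.5]: (0.0+92.1)/2 × 0.5 = 23.025
  [0.5→2.5]: (92.1+268.1)/2 × 2 = 360.2
  [2.5→8.5]: (268.1+204.0)/2 × 6 = 1416.3
  [8.5→10.5]: (204.0+158.9)/2 × 2 = 362.9
  [10.5→14.5]: (158.9+91.4)/2 × 4 = 500.6
  [14.5→16.5]: (91.4+68.5)/2 × 2 = 159.9
  Sum = 2822.925 µg/L·h

AUC = 2820 µg/L·h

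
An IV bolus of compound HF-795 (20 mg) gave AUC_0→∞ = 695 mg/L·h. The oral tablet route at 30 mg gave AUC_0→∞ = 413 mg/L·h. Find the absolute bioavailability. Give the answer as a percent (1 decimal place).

F = 39.6%

F = (AUC_ev / D_ev) / (AUC_iv / D_iv)
  = (413/30) / (695/20)
  = 13.7667 / 34.75 = 0.3962
  = 39.62%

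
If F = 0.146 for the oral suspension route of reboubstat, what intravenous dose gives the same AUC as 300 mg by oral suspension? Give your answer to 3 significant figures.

D_iv = 43.8 mg

Systemic exposure from an extravascular dose = F × D_ev, so the equivalent IV dose is F × D_ev.
D_iv = F × D_ev = 0.146 × 300 = 43.8 mg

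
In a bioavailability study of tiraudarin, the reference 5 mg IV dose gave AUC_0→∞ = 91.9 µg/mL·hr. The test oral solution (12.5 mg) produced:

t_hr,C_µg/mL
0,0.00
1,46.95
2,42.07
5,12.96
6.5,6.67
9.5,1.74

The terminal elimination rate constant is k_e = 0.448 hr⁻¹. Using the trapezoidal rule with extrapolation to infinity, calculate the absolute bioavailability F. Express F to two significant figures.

F = 0.79

Trapezoidal AUC_0→9.5 (oral solution):
  [0→1]: (0.00+46.95)/2 × 1 = 23.475
  [1→2]: (46.95+42.07)/2 × 1 = 44.51
  [2→5]: (42.07+12.96)/2 × 3 = 82.545
  [5→6.5]: (12.96+6.67)/2 × 1.5 = 14.7225
  [6.5→9.5]: (6.67+1.74)/2 × 3 = 12.615
  Sum = 177.8675 µg/mL·hr
Tail: C_last/k_e = 1.74/0.448 = 3.884
AUC_0→∞ (oral solution) = 177.8675 + 3.884 = 181.7515 µg/mL·hr
F = (AUC_ev/D_ev)/(AUC_iv/D_iv) = (181.7515/12.5)/(91.9/5) = 14.54012/18.38 = 0.7911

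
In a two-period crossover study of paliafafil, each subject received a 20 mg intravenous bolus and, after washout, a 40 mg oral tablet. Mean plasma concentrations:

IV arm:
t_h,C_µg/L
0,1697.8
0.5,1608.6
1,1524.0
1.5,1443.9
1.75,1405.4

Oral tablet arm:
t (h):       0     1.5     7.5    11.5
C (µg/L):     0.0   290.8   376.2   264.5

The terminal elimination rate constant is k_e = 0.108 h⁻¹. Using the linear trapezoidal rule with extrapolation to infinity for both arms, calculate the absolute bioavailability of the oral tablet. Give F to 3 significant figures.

F = 0.189

Trapezoidal AUC_0→1.75 (IV):
  [0→0.5]: (1697.8+1608.6)/2 × 0.5 = 826.6
  [0.5→1]: (1608.6+1524.0)/2 × 0.5 = 783.15
  [1→1.5]: (1524.0+1443.9)/2 × 0.5 = 741.975
  [1.5→1.75]: (1443.9+1405.4)/2 × 0.25 = 356.1625
  Sum = 2707.8875 µg/L·h
IV tail: 1405.4/0.108 = 13012.963; AUC_iv,0→∞ = 2707.8875 + 13012.963 = 15720.8505 µg/L·h
Trapezoidal AUC_0→11.5 (oral tablet):
  [0→1.5]: (0.0+290.8)/2 × 1.5 = 218.1
  [1.5→7.5]: (290.8+376.2)/2 × 6 = 2001.0
  [7.5→11.5]: (376.2+264.5)/2 × 4 = 1281.4
  Sum = 3500.5 µg/L·h
oral tablet tail: 264.5/0.108 = 2449.074; AUC_ev,0→∞ = 3500.5 + 2449.074 = 5949.574 µg/L·h
F = (AUC_ev/D_ev)/(AUC_iv/D_iv) = (5949.574/40)/(15720.8505/20) = 148.73935/786.043 = 0.1892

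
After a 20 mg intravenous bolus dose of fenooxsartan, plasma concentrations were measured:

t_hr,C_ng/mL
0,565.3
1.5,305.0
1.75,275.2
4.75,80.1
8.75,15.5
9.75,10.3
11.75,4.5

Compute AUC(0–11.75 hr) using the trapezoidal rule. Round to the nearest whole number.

Trapezoidal AUC_0→11.75:
  [0→1.5]: (565.3+305.0)/2 × 1.5 = 652.725
  [1.5→1.75]: (305.0+275.2)/2 × 0.25 = 72.525
  [1.75→4.75]: (275.2+80.1)/2 × 3 = 532.95
  [4.75→8.75]: (80.1+15.5)/2 × 4 = 191.2
  [8.75→9.75]: (15.5+10.3)/2 × 1 = 12.9
  [9.75→11.75]: (10.3+4.5)/2 × 2 = 14.8
  Sum = 1477.1 ng/mL·hr

AUC = 1477 ng/mL·hr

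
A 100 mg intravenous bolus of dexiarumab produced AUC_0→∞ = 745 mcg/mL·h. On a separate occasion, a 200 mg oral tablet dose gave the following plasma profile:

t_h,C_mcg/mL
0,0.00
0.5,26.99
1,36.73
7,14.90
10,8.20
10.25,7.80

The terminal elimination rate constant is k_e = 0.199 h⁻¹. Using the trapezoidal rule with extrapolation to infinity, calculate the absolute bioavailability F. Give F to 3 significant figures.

Trapezoidal AUC_0→10.25 (oral tablet):
  [0→0.5]: (0.00+26.99)/2 × 0.5 = 6.7475
  [0.5→1]: (26.99+36.73)/2 × 0.5 = 15.93
  [1→7]: (36.73+14.90)/2 × 6 = 154.89
  [7→10]: (14.90+8.20)/2 × 3 = 34.65
  [10→10.25]: (8.20+7.80)/2 × 0.25 = 2.0
  Sum = 214.2175 mcg/mL·h
Tail: C_last/k_e = 7.80/0.199 = 39.196
AUC_0→∞ (oral tablet) = 214.2175 + 39.196 = 253.4135 mcg/mL·h
F = (AUC_ev/D_ev)/(AUC_iv/D_iv) = (253.4135/200)/(745/100) = 1.2670675/7.45 = 0.1701

F = 0.170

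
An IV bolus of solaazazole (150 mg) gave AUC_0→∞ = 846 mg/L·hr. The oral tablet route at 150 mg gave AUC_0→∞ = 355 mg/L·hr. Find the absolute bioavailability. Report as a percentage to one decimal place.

F = 42.0%

F = (AUC_ev / D_ev) / (AUC_iv / D_iv)
  = (355/150) / (846/150)
  = 2.36667 / 5.64 = 0.4196
  = 41.96%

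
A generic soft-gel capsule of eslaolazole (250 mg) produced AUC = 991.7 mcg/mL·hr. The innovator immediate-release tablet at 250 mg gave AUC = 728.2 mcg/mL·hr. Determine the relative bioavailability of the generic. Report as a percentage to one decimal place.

F_rel = 136.2%

F_rel = (AUC_test/D_test) / (AUC_ref/D_ref)
      = (991.7/250) / (728.2/250)
      = 3.9668 / 2.9128 = 1.3619 = 136.19%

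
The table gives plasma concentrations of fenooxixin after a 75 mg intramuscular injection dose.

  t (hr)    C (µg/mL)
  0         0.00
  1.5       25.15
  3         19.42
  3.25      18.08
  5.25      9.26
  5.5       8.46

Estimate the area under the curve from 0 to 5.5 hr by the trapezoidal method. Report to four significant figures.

AUC = 86.53 µg/mL·hr

Trapezoidal AUC_0→5.5:
  [0→1.5]: (0.00+25.15)/2 × 1.5 = 18.8625
  [1.5→3]: (25.15+19.42)/2 × 1.5 = 33.4275
  [3→3.25]: (19.42+18.08)/2 × 0.25 = 4.6875
  [3.25→5.25]: (18.08+9.26)/2 × 2 = 27.34
  [5.25→5.5]: (9.26+8.46)/2 × 0.25 = 2.215
  Sum = 86.5325 µg/mL·hr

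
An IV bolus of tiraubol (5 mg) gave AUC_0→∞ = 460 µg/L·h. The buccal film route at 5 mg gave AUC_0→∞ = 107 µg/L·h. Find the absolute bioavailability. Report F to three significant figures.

F = (AUC_ev / D_ev) / (AUC_iv / D_iv)
  = (107/5) / (460/5)
  = 21.4 / 92 = 0.2326

F = 0.233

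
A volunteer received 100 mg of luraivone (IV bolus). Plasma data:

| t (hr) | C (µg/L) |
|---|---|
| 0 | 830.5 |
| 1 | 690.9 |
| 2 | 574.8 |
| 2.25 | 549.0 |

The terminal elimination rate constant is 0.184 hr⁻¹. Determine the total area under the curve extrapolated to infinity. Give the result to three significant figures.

Trapezoidal AUC_0→2.25:
  [0→1]: (830.5+690.9)/2 × 1 = 760.7
  [1→2]: (690.9+574.8)/2 × 1 = 632.85
  [2→2.25]: (574.8+549.0)/2 × 0.25 = 140.475
  Sum = 1534.025 µg/L·hr
Extrapolated tail: C_last / k_e = 549.0 / 0.184 = 2983.696
AUC_0→∞ = 1534.025 + 2983.696 = 4517.721 µg/L·hr

AUC = 4520 µg/L·hr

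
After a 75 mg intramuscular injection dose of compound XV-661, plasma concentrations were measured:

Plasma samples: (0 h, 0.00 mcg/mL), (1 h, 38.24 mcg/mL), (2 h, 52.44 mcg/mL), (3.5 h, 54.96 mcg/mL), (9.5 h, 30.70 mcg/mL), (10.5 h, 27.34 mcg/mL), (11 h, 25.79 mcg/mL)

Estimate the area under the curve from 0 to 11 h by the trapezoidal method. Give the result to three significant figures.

Trapezoidal AUC_0→11:
  [0→1]: (0.00+38.24)/2 × 1 = 19.12
  [1→2]: (38.24+52.44)/2 × 1 = 45.34
  [2→3.5]: (52.44+54.96)/2 × 1.5 = 80.55
  [3.5→9.5]: (54.96+30.70)/2 × 6 = 256.98
  [9.5→10.5]: (30.70+27.34)/2 × 1 = 29.02
  [10.5→11]: (27.34+25.79)/2 × 0.5 = 13.2825
  Sum = 444.2925 mcg/mL·h

AUC = 444 mcg/mL·h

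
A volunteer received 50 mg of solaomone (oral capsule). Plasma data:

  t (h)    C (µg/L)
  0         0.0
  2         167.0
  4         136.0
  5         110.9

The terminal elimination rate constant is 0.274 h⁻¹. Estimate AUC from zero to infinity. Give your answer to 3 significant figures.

Trapezoidal AUC_0→5:
  [0→2]: (0.0+167.0)/2 × 2 = 167.0
  [2→4]: (167.0+136.0)/2 × 2 = 303.0
  [4→5]: (136.0+110.9)/2 × 1 = 123.45
  Sum = 593.45 µg/L·h
Extrapolated tail: C_last / k_e = 110.9 / 0.274 = 404.745
AUC_0→∞ = 593.45 + 404.745 = 998.195 µg/L·h

AUC = 998 µg/L·h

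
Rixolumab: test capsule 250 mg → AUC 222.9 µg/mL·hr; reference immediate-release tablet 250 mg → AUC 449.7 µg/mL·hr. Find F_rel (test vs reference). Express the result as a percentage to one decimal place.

F_rel = (AUC_test/D_test) / (AUC_ref/D_ref)
      = (222.9/250) / (449.7/250)
      = 0.8916 / 1.7988 = 0.4957 = 49.57%

F_rel = 49.6%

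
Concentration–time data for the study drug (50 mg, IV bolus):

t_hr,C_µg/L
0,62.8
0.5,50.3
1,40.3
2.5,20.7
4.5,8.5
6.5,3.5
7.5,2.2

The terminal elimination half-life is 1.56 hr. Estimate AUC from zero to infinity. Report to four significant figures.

AUC = 145.7 µg/L·hr

Trapezoidal AUC_0→7.5:
  [0→0.5]: (62.8+50.3)/2 × 0.5 = 28.275
  [0.5→1]: (50.3+40.3)/2 × 0.5 = 22.65
  [1→2.5]: (40.3+20.7)/2 × 1.5 = 45.75
  [2.5→4.5]: (20.7+8.5)/2 × 2 = 29.2
  [4.5→6.5]: (8.5+3.5)/2 × 2 = 12.0
  [6.5→7.5]: (3.5+2.2)/2 × 1 = 2.85
  Sum = 140.725 µg/L·hr
k_e = ln2 / t½ = 0.693147 / 1.56 = 0.4443 hr^-1
Extrapolated tail: C_last / k_e = 2.2 / 0.4443 = 4.952
AUC_0→∞ = 140.725 + 4.952 = 145.677 µg/L·hr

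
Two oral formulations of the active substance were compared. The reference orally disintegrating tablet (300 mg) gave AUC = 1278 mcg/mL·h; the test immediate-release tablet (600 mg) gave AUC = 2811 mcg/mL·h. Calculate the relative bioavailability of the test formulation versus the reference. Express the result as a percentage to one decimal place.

F_rel = 110.0%

F_rel = (AUC_test/D_test) / (AUC_ref/D_ref)
      = (2811/600) / (1278/300)
      = 4.685 / 4.26 = 1.0998 = 109.98%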